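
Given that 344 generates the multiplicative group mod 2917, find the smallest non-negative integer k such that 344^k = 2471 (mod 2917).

Baby-step giant-step with m = ceil(sqrt(2916)) = 54.
Baby table (344^j mod 2917 for j=0..53):
  0:1  1:344  2:1656  3:849  4:356  5:2867  6:302  7:1793
  8:1305  9:2619  10:2500  11:2402  12:777  13:1841  14:315  15:431
  16:2414  17:1988  18:1294  19:1752  20:1786  21:1814  22:2695  23:2391
  24:2827  25:1127  26:2644  27:2349  28:47  29:1583  30:1990  31:1982
  32:2147  33:567  34:2526  35:2595  36:78  37:579  38:820  39:2048
  40:1515  41:1934  42:220  43:2755  44:2612  45:92  46:2478  47:668
  48:2266  49:665  50:1234  51:1531  52:1604  53:463
Giant step factor: 344^(-54) ≡ 1382 (mod 2917).
Scan 2471·1382^i mod 2917 for i = 0, 1, …:
  i=0: 2471   i=1: 2032   i=2: 2070   i=3: 2080
  i=4: 1315   i=5: 39   i=6: 1392   i=7: 1441
  i=8: 2068   i=9: 2233     …   i=34: 1476
  i=35: 849
Match at i=35, j=3: k = 35·54 + 3 = 1893.

1893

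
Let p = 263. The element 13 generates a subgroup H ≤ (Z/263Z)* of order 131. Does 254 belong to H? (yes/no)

no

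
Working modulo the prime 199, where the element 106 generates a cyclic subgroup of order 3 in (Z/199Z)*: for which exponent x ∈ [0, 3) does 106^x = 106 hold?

1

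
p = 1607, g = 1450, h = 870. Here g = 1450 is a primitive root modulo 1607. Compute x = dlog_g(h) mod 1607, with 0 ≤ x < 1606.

Baby-step giant-step with m = ceil(sqrt(1606)) = 41.
Baby table (1450^j mod 1607 for j=0..40):
  0:1  1:1450  2:544  3:1370  4:248  5:1239  6:1531  7:683
  8:438  9:335  10:436  11:649  12:955  13:1123  14:459  15:252
  16:611  17:493  18:1342  19:1430  20:470  21:132  22:167  23:1100
  24:856  25:596  26:1241  27:1217  28:164  29:1571  30:831  31:1307
  32:497  33:714  34:392  35:1129  36:1124  37:302  38:796  39:374
  40:741
Giant step factor: 1450^(-41) ≡ 820 (mod 1607).
Scan 870·820^i mod 1607 for i = 0, 1, …:
  i=0: 870   i=1: 1499   i=2: 1432   i=3: 1130
  i=4: 968   i=5: 1509   i=6: 1597   i=7: 1442
  i=8: 1295   i=9: 1280     …   i=36: 1158
  i=37: 1430
Match at i=37, j=19: x = 37·41 + 19 = 1536.

1536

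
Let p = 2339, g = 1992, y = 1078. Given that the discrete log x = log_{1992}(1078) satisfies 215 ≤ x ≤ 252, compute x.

Compute 1992^215 mod 2339 = 1124, then multiply by 1992 repeatedly:
  1992^215=1124  1992^216=585  1992^217=498  1992^218=280  1992^219=1078
Found 1078 at exponent 219.

219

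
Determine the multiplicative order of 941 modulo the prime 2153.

The order of 941 must divide p − 1 = 2152 = 2^3 · 269.
Divisors: 1, 2, 4, 8, 269, 538, 1076, 2152.
Check each in increasing order: 941^1 ≡ 941;  941^2 ≡ 598;  941^4 ≡ 206;  941^8 ≡ 1529;  941^269 ≡ 232;  941^538 ≡ 2152;  941^1076 ≡ 1.
Smallest exponent giving 1 is 1076.

1076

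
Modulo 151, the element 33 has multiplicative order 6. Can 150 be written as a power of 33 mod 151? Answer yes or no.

150 ∈ ⟨33⟩ iff 150^6 ≡ 1 (mod 151), since |⟨33⟩| = 6.
150^6 mod 151 = 1.
Since 1 = 1, 150 lies in the subgroup.

yes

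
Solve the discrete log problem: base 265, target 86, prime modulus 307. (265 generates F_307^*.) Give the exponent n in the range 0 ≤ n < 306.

134

Baby-step giant-step with m = ceil(sqrt(306)) = 18.
Baby table (265^j mod 307 for j=0..17):
  0:1  1:265  2:229  3:206  4:251  5:203  6:70  7:130
  8:66  9:298  10:71  11:88  12:295  13:197  14:15  15:291
  16:58  17:20
Giant step factor: 265^(-18) ≡ 235 (mod 307).
Scan 86·235^i mod 307 for i = 0, 1, …:
  i=0: 86   i=1: 255   i=2: 60   i=3: 285
  i=4: 49   i=5: 156   i=6: 127   i=7: 66
Match at i=7, j=8: n = 7·18 + 8 = 134.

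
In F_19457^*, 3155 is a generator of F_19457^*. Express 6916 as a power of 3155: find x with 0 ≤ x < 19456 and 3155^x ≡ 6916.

13198

Baby-step giant-step with m = ceil(sqrt(19456)) = 140.
Baby table (3155^j mod 19457 for j=0..139):
  0:1  1:3155  2:11498  3:8342  4:13146  5:12763  6:10732  7:4280
  8:242  9:4687  10:165  11:14693  12:9841  13:14440  14:9363  15:4539
  16:193  17:5748  18:1016  19:14532  20:7768  21:11677  22:8834  23:8846
  24:7792  25:9569  26:12388  27:14484  28:11984  29:4569  30:17015  31:462
  32:17792  33:315  34:1518  35:2868  36:1035  37:16106  38:12203  39:14519
  40:5667  41:17859  42:17130  43:13061  44:16986  45:6252  46:15119  47:11338
  48:9424  49:2424  50:1119  51:8728  52:5185  53:14795  54:882  55:359
  56:4139  57:2898  58:17857  59:10820  60:9522  61:302  62:18874  63:9050
  64:9331  65:864  66:1940  67:11202  68:8398  69:14713  70:14570  71:10916
  72:1090  73:14518  74:2512  75:6361  76:8788  77:19372  78:4223  79:14977
  80:10839  81:11096  82:4737  83:2259  84:5883  85:18344  86:10202  87:5432
  88:15800  89:166  90:17848  91:1882  92:3325  93:3052  94:17302  95:10925
  96:10028  97:1258  98:19219  99:7933  100:6913  101:18675  102:3829  103:17155
  104:14108  105:12581  106:775  107:13000  108:19101  109:5326  110:12139  111:7169
  112:9161  113:9310  114:12437  115:13423  116:11133  117:4730  118:19088  119:3225
  120:18321  121:15465  122:13376  123:18504  124:9120  125:16154  126:7987  127:2170
  128:16943  129:6786  130:7130  131:2858  132:8399  133:17868  134:6611  135:19258
  136:14236  137:7824  138:13244  139:10641
Giant step factor: 3155^(-140) ≡ 17145 (mod 19457).
Scan 6916·17145^i mod 19457 for i = 0, 1, …:
  i=0: 6916   i=1: 3862   i=2: 1819   i=3: 16641
  i=4: 11954   i=5: 10749   i=6: 14358   i=7: 17403
  i=8: 1340   i=9: 15040     …   i=93: 8099
  i=94: 12203
Match at i=94, j=38: x = 94·140 + 38 = 13198.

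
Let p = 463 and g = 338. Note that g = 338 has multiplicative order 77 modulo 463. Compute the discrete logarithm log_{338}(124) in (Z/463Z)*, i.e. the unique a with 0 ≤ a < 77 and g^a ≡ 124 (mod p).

64

Baby-step giant-step with m = ceil(sqrt(77)) = 9.
Baby table (338^j mod 463 for j=0..8):
  0:1  1:338  2:346  3:272  4:262  5:123  6:367  7:425
  8:120
Giant step factor: 338^(-9) ≡ 78 (mod 463).
Scan 124·78^i mod 463 for i = 0, 1, …:
  i=0: 124   i=1: 412   i=2: 189   i=3: 389
  i=4: 247   i=5: 283   i=6: 313   i=7: 338
Match at i=7, j=1: a = 7·9 + 1 = 64.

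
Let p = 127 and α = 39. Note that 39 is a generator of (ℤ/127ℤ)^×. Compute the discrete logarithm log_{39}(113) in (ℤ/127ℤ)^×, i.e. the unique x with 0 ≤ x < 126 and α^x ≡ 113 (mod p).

Baby-step giant-step with m = ceil(sqrt(126)) = 12.
Baby table (39^j mod 127 for j=0..11):
  0:1  1:39  2:124  3:10  4:9  5:97  6:100  7:90
  8:81  9:111  10:11  11:48
Giant step factor: 39^(-12) ≡ 50 (mod 127).
Scan 113·50^i mod 127 for i = 0, 1, …:
  i=0: 113   i=1: 62   i=2: 52   i=3: 60
  i=4: 79   i=5: 13   i=6: 15   i=7: 115
  i=8: 35   i=9: 99   i=10: 124
Match at i=10, j=2: x = 10·12 + 2 = 122.

122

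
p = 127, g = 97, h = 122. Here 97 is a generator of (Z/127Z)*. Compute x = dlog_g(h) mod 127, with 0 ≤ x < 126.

60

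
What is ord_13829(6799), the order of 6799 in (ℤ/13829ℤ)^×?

13828

The order of 6799 must divide p − 1 = 13828 = 2^2 · 3457.
Divisors: 1, 2, 4, 3457, 6914, 13828.
Check each in increasing order: 6799^1 ≡ 6799;  6799^2 ≡ 9883;  6799^4 ≡ 13291;  6799^3457 ≡ 424;  6799^6914 ≡ 13828;  6799^13828 ≡ 1.
Smallest exponent giving 1 is 13828.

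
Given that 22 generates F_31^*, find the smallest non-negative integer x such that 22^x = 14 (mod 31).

26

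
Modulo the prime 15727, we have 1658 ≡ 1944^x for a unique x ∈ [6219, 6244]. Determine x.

Compute 1944^6219 mod 15727 = 5082, then multiply by 1944 repeatedly:
  1944^6219=5082  1944^6220=2852  1944^6221=8384  1944^6222=5324  1944^6223=1490
  1944^6224=2792  1944^6225=1833  1944^6226=9050  1944^6227=10414  1944^6228=4167
  1944^6229=1243  1944^6230=10161  1944^6231=15599  1944^6232=2800  1944^6233=1658
Found 1658 at exponent 6233.

6233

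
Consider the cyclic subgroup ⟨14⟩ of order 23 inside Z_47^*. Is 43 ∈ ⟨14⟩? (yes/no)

no

⟨14⟩ has order 23; its elements mod 47 are {1, 2, 3, 4, 6, 7, 8, 9, 12, 14, 16, 17, 18, 21, 24, 25, 27, 28, 32, 34, 36, 37, 42}.
43 is not in this set.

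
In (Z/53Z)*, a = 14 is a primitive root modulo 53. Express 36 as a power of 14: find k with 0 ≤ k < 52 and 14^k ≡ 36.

44

Baby-step giant-step with m = ceil(sqrt(52)) = 8.
Baby table (14^j mod 53 for j=0..7):
  0:1  1:14  2:37  3:41  4:44  5:33  6:38  7:2
Giant step factor: 14^(-8) ≡ 36 (mod 53).
Scan 36·36^i mod 53 for i = 0, 1, …:
  i=0: 36   i=1: 24   i=2: 16   i=3: 46
  i=4: 13   i=5: 44
Match at i=5, j=4: k = 5·8 + 4 = 44.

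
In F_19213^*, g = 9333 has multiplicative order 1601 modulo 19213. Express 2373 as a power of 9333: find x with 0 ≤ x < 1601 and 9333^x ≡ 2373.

1189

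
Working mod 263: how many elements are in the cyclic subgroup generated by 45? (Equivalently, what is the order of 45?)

262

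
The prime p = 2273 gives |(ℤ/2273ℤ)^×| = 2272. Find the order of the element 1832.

The order of 1832 must divide p − 1 = 2272 = 2^5 · 71.
Divisors: 1, 2, 4, 8, 16, 32, 71, 142, 284, 568, 1136, 2272.
Check each in increasing order: 1832^1 ≡ 1832;  1832^2 ≡ 1276;  1832^4 ≡ 708;  1832^8 ≡ 1204;  1832^16 ≡ 1715;  1832^32 ≡ 2236;  1832^71 ≡ 1530;  1832^142 ≡ 1983;  1832^284 ≡ 2272;  1832^568 ≡ 1.
Smallest exponent giving 1 is 568.

568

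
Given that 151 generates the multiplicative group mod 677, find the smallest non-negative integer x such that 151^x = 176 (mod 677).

525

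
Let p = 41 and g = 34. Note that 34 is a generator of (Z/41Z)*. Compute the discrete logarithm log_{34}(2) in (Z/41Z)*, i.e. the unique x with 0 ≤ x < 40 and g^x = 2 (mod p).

14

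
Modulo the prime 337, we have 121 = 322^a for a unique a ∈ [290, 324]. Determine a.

306

Compute 322^290 mod 337 = 246, then multiply by 322 repeatedly:
  322^290=246  322^291=17  322^292=82  322^293=118  322^294=252
  322^295=264  322^296=84  322^297=88  322^298=28  322^299=254
  322^300=234  322^301=197  322^302=78  322^303=178  322^304=26
  322^305=284  322^306=121
Found 121 at exponent 306.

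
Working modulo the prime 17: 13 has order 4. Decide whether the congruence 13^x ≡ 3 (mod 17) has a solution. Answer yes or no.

no

3 ∈ ⟨13⟩ iff 3^4 ≡ 1 (mod 17), since |⟨13⟩| = 4.
3^4 mod 17 = 13.
Since 13 ≠ 1, 3 does not lie in the subgroup.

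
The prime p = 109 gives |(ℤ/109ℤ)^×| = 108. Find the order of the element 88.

54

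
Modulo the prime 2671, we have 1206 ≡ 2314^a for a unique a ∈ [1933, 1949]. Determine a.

1948

Compute 2314^1933 mod 2671 = 70, then multiply by 2314 repeatedly:
  2314^1933=70  2314^1934=1720  2314^1935=290  2314^1936=639  2314^1937=1583
  2314^1938=1121  2314^1939=453  2314^1940=1210  2314^1941=732  2314^1942=434
  2314^1943=2651  2314^1944=1798  2314^1945=1825  2314^1946=199  2314^1947=1074
  2314^1948=1206
Found 1206 at exponent 1948.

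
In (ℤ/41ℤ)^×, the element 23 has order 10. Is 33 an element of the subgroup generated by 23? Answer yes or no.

no

33 ∈ ⟨23⟩ iff 33^10 ≡ 1 (mod 41), since |⟨23⟩| = 10.
33^10 mod 41 = 40.
Since 40 ≠ 1, 33 does not lie in the subgroup.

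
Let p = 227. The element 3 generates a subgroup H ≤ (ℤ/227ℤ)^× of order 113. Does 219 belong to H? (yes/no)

219 ∈ ⟨3⟩ iff 219^113 ≡ 1 (mod 227), since |⟨3⟩| = 113.
219^113 mod 227 = 1.
Since 1 = 1, 219 lies in the subgroup.

yes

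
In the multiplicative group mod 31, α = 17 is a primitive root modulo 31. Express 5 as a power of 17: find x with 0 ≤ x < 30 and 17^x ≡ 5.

20

Successive powers of 17 modulo 31:
  17^0=1  17^1=17  17^2=10  17^3=15  17^4=7  17^5=26
  17^6=8  17^7=12  17^8=18  17^9=27  17^10=25  17^11=22
  17^12=2  17^13=3  17^14=20  17^15=30  17^16=14  17^17=21
  17^18=16  17^19=24  17^20=5
So 17^20 ≡ 5 (mod 31), giving x = 20.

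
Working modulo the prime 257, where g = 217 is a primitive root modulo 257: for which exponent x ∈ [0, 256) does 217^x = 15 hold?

8

Baby-step giant-step with m = ceil(sqrt(256)) = 16.
Baby table (217^j mod 257 for j=0..15):
  0:1  1:217  2:58  3:250  4:23  5:108  6:49  7:96
  8:15  9:171  10:99  11:152  12:88  13:78  14:221  15:155
Giant step factor: 217^(-16) ≡ 8 (mod 257).
Scan 15·8^i mod 257 for i = 0, 1, …:
  i=0: 15
Match at i=0, j=8: x = 0·16 + 8 = 8.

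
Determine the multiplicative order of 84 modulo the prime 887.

443

The order of 84 must divide p − 1 = 886 = 2 · 443.
Divisors: 1, 2, 443, 886.
Check each in increasing order: 84^1 ≡ 84;  84^2 ≡ 847;  84^443 ≡ 1.
Smallest exponent giving 1 is 443.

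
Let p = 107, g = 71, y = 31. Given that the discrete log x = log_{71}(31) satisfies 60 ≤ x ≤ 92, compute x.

67

Compute 71^60 mod 107 = 41, then multiply by 71 repeatedly:
  71^60=41  71^61=22  71^62=64  71^63=50  71^64=19
  71^65=65  71^66=14  71^67=31
Found 31 at exponent 67.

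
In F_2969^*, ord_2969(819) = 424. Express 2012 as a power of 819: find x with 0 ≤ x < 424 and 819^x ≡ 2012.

Baby-step giant-step with m = ceil(sqrt(424)) = 21.
Baby table (819^j mod 2969 for j=0..20):
  0:1  1:819  2:2736  3:2158  4:847  5:1916  6:1572  7:1891
  8:1880  9:1778  10:1372  11:1386  12:976  13:683  14:1205  15:1187
  16:1290  17:2515  18:2268  19:1867  20:38
Giant step factor: 819^(-21) ≡ 1640 (mod 2969).
Scan 2012·1640^i mod 2969 for i = 0, 1, …:
  i=0: 2012   i=1: 1121   i=2: 629   i=3: 1317
  i=4: 1417   i=5: 2122   i=6: 412   i=7: 1717
  i=8: 1268   i=9: 1220     …   i=14: 602
  i=15: 1572
Match at i=15, j=6: x = 15·21 + 6 = 321.

321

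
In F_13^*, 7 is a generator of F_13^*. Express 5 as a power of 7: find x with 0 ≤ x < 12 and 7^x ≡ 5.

Successive powers of 7 modulo 13:
  7^0=1  7^1=7  7^2=10  7^3=5
So 7^3 ≡ 5 (mod 13), giving x = 3.

3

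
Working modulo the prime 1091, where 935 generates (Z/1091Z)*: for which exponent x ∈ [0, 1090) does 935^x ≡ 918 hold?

1000

Baby-step giant-step with m = ceil(sqrt(1090)) = 34.
Baby table (935^j mod 1091 for j=0..33):
  0:1  1:935  2:334  3:264  4:274  5:896  6:963  7:330
  8:888  9:29  10:931  11:958  12:19  13:309  14:891  15:652
  16:842  17:659  18:841  19:815  20:507  21:551  22:233  23:746
  24:361  25:416  26:564  27:387  28:724  29:520  30:705  31:211
  32:905  33:650
Giant step factor: 935^(-34) ≡ 381 (mod 1091).
Scan 918·381^i mod 1091 for i = 0, 1, …:
  i=0: 918   i=1: 638   i=2: 876   i=3: 1001
  i=4: 622   i=5: 235   i=6: 73   i=7: 538
  i=8: 961   i=9: 656     …   i=28: 492
  i=29: 891
Match at i=29, j=14: x = 29·34 + 14 = 1000.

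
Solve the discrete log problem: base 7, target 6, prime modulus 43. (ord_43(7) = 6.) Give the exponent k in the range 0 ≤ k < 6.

2

Successive powers of 7 modulo 43:
  7^0=1  7^1=7  7^2=6
So 7^2 ≡ 6 (mod 43), giving k = 2.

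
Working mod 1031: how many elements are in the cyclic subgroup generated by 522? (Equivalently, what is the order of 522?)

The order of 522 must divide p − 1 = 1030 = 2 · 5 · 103.
Divisors: 1, 2, 5, 10, 103, 206, 515, 1030.
Check each in increasing order: 522^1 ≡ 522;  522^2 ≡ 300;  522^5 ≡ 423;  522^10 ≡ 566;  522^103 ≡ 660;  522^206 ≡ 518;  522^515 ≡ 1.
Smallest exponent giving 1 is 515.

515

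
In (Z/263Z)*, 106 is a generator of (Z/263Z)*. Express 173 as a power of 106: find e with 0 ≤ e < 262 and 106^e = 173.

26

Baby-step giant-step with m = ceil(sqrt(262)) = 17.
Baby table (106^j mod 263 for j=0..16):
  0:1  1:106  2:190  3:152  4:69  5:213  6:223  7:231
  8:27  9:232  10:133  11:159  12:22  13:228  14:235  15:188
  16:203
Giant step factor: 106^(-17) ≡ 126 (mod 263).
Scan 173·126^i mod 263 for i = 0, 1, …:
  i=0: 173   i=1: 232
Match at i=1, j=9: e = 1·17 + 9 = 26.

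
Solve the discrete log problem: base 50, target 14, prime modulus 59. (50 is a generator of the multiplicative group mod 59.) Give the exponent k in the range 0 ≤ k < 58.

55

Baby-step giant-step with m = ceil(sqrt(58)) = 8.
Baby table (50^j mod 59 for j=0..7):
  0:1  1:50  2:22  3:38  4:12  5:10  6:28  7:43
Giant step factor: 50^(-8) ≡ 25 (mod 59).
Scan 14·25^i mod 59 for i = 0, 1, …:
  i=0: 14   i=1: 55   i=2: 18   i=3: 37
  i=4: 40   i=5: 56   i=6: 43
Match at i=6, j=7: k = 6·8 + 7 = 55.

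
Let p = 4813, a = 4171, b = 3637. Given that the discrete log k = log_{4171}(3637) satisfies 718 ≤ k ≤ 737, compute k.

723

Compute 4171^718 mod 4813 = 2709, then multiply by 4171 repeatedly:
  4171^718=2709  4171^719=3128  4171^720=3658  4171^721=308  4171^722=4410
  4171^723=3637
Found 3637 at exponent 723.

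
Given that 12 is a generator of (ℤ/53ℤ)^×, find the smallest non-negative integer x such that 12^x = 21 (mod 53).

29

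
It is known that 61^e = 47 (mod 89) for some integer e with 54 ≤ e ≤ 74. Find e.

62

Compute 61^54 mod 89 = 40, then multiply by 61 repeatedly:
  61^54=40  61^55=37  61^56=32  61^57=83  61^58=79
  61^59=13  61^60=81  61^61=46  61^62=47
Found 47 at exponent 62.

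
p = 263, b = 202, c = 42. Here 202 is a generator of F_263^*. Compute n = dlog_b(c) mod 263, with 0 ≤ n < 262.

125

Baby-step giant-step with m = ceil(sqrt(262)) = 17.
Baby table (202^j mod 263 for j=0..16):
  0:1  1:202  2:39  3:251  4:206  5:58  6:144  7:158
  8:93  9:113  10:208  11:199  12:222  13:134  14:242  15:229
  16:233
Giant step factor: 202^(-17) ≡ 239 (mod 263).
Scan 42·239^i mod 263 for i = 0, 1, …:
  i=0: 42   i=1: 44   i=2: 259   i=3: 96
  i=4: 63   i=5: 66   i=6: 257   i=7: 144
Match at i=7, j=6: n = 7·17 + 6 = 125.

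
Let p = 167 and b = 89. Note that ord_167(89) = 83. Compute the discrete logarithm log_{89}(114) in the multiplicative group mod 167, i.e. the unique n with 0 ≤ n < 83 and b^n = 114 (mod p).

67

Baby-step giant-step with m = ceil(sqrt(83)) = 10.
Baby table (89^j mod 167 for j=0..9):
  0:1  1:89  2:72  3:62  4:7  5:122  6:3  7:100
  8:49  9:19
Giant step factor: 89^(-10) ≡ 8 (mod 167).
Scan 114·8^i mod 167 for i = 0, 1, …:
  i=0: 114   i=1: 77   i=2: 115   i=3: 85
  i=4: 12   i=5: 96   i=6: 100
Match at i=6, j=7: n = 6·10 + 7 = 67.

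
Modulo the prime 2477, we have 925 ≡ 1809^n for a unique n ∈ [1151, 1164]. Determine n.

1153

Compute 1809^1151 mod 2477 = 2010, then multiply by 1809 repeatedly:
  1809^1151=2010  1809^1152=2331  1809^1153=925
Found 925 at exponent 1153.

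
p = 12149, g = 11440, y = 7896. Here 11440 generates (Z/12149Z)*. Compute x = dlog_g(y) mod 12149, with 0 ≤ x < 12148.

8395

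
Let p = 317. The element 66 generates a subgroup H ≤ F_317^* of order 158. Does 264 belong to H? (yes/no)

264 ∈ ⟨66⟩ iff 264^158 ≡ 1 (mod 317), since |⟨66⟩| = 158.
264^158 mod 317 = 1.
Since 1 = 1, 264 lies in the subgroup.

yes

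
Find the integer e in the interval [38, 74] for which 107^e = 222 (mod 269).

66

Compute 107^38 mod 269 = 150, then multiply by 107 repeatedly:
  107^38=150  107^39=179  107^40=54  107^41=129  107^42=84
  107^43=111  107^44=41  107^45=83  107^46=4  107^47=159
  107^48=66  107^49=68  107^50=13  107^51=46  107^52=80
  107^53=221  107^54=244  107^55=15  107^56=260  107^57=113
  107^58=255  107^59=116  107^60=38  107^61=31  107^62=89
  107^63=108  107^64=258  107^65=168  107^66=222
Found 222 at exponent 66.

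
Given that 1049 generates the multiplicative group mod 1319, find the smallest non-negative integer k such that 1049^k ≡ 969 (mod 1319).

Baby-step giant-step with m = ceil(sqrt(1318)) = 37.
Baby table (1049^j mod 1319 for j=0..36):
  0:1  1:1049  2:355  3:437  4:720  5:812  6:1033  7:718
  8:33  9:323  10:1163  11:1231  12:18  13:416  14:1114  15:1271
  16:1089  17:107  18:128  19:1053  20:594  21:538  22:1149  23:1054
  24:324  25:893  26:267  27:455  28:1136  29:607  30:985  31:488
  32:140  33:451  34:897  35:506  36:556
Giant step factor: 1049^(-37) ≡ 1067 (mod 1319).
Scan 969·1067^i mod 1319 for i = 0, 1, …:
  i=0: 969   i=1: 1146   i=2: 69   i=3: 1078
  i=4: 58   i=5: 1212   i=6: 584   i=7: 560
  i=8: 13   i=9: 681     …   i=22: 1194
  i=23: 1163
Match at i=23, j=10: k = 23·37 + 10 = 861.

861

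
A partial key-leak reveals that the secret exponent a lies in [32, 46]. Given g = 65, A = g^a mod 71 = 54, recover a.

42

Compute 65^32 mod 71 = 24, then multiply by 65 repeatedly:
  65^32=24  65^33=69  65^34=12  65^35=70  65^36=6
  65^37=35  65^38=3  65^39=53  65^40=37  65^41=62
  65^42=54
Found 54 at exponent 42.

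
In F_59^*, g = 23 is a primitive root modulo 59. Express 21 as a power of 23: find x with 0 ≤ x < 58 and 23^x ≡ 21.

Successive powers of 23 modulo 59:
  23^0=1  23^1=23  23^2=57  23^3=13  23^4=4  23^5=33
  23^6=51  23^7=52  23^8=16  23^9=14  23^10=27  23^11=31
  23^12=5  23^13=56  23^14=49  23^15=6  23^16=20  23^17=47
  23^18=19  23^19=24  23^20=21
So 23^20 ≡ 21 (mod 59), giving x = 20.

20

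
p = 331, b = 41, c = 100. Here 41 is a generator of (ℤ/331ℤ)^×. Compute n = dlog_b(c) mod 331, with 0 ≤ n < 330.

318

Baby-step giant-step with m = ceil(sqrt(330)) = 19.
Baby table (41^j mod 331 for j=0..18):
  0:1  1:41  2:26  3:73  4:14  5:243  6:33  7:29
  8:196  9:92  10:131  11:75  12:96  13:295  14:179  15:57
  16:20  17:158  18:189
Giant step factor: 41^(-19) ≡ 129 (mod 331).
Scan 100·129^i mod 331 for i = 0, 1, …:
  i=0: 100   i=1: 322   i=2: 163   i=3: 174
  i=4: 269   i=5: 277   i=6: 316   i=7: 51
  i=8: 290   i=9: 7     …   i=15: 181
  i=16: 179
Match at i=16, j=14: n = 16·19 + 14 = 318.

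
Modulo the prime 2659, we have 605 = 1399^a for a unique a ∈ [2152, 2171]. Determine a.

Compute 1399^2152 mod 2659 = 1675, then multiply by 1399 repeatedly:
  1399^2152=1675  1399^2153=746  1399^2154=1326  1399^2155=1751  1399^2156=710
  1399^2157=1483  1399^2158=697  1399^2159=1909  1399^2160=1055  1399^2161=200
  1399^2162=605
Found 605 at exponent 2162.

2162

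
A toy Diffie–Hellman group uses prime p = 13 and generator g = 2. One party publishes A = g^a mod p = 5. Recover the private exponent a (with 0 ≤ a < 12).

Successive powers of 2 modulo 13:
  2^0=1  2^1=2  2^2=4  2^3=8  2^4=3  2^5=6
  2^6=12  2^7=11  2^8=9  2^9=5
So 2^9 ≡ 5 (mod 13), giving a = 9.

9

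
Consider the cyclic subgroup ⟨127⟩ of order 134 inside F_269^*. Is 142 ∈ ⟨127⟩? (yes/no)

142 ∈ ⟨127⟩ iff 142^134 ≡ 1 (mod 269), since |⟨127⟩| = 134.
142^134 mod 269 = 1.
Since 1 = 1, 142 lies in the subgroup.

yes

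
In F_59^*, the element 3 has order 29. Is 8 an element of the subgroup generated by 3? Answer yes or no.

no

8 ∈ ⟨3⟩ iff 8^29 ≡ 1 (mod 59), since |⟨3⟩| = 29.
8^29 mod 59 = 58.
Since 58 ≠ 1, 8 does not lie in the subgroup.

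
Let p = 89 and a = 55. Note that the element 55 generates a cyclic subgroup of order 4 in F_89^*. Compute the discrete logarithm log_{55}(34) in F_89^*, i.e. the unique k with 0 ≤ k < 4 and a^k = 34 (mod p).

3

Successive powers of 55 modulo 89:
  55^0=1  55^1=55  55^2=88  55^3=34
So 55^3 ≡ 34 (mod 89), giving k = 3.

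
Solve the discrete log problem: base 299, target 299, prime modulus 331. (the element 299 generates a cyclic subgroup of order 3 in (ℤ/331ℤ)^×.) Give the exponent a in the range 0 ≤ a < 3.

1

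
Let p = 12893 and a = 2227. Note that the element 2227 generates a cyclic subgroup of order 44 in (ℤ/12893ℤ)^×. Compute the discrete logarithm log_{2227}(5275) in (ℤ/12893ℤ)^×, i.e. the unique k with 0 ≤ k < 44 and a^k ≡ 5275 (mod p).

Successive powers of 2227 modulo 12893:
  2227^0=1  2227^1=2227  2227^2=8617  2227^3=5275
So 2227^3 ≡ 5275 (mod 12893), giving k = 3.

3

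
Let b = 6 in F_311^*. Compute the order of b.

5

The order of 6 must divide p − 1 = 310 = 2 · 5 · 31.
Divisors: 1, 2, 5, 10, 31, 62, 155, 310.
Check each in increasing order: 6^1 ≡ 6;  6^2 ≡ 36;  6^5 ≡ 1.
Smallest exponent giving 1 is 5.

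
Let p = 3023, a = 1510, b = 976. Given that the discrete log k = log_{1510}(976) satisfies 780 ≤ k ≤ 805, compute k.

804

Compute 1510^780 mod 3023 = 2372, then multiply by 1510 repeatedly:
  1510^780=2372  1510^781=2488  1510^782=2314  1510^783=2575  1510^784=672
  1510^785=2015  1510^786=1512  1510^787=755  1510^788=379  1510^789=943
  1510^790=97  1510^791=1366  1510^792=974  1510^793=1562  1510^794=680
  1510^795=2003  1510^796=1530  1510^797=728  1510^798=1931  1510^799=1638
  1510^800=566  1510^801=2174  1510^802=2785  1510^803=357  1510^804=976
Found 976 at exponent 804.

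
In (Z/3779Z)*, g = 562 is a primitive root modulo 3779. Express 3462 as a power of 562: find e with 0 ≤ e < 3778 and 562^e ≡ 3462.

2645

Baby-step giant-step with m = ceil(sqrt(3778)) = 62.
Baby table (562^j mod 3779 for j=0..61):
  0:1  1:562  2:2187  3:919  4:2534  5:3204  6:1844  7:882
  8:635  9:1644  10:1852  11:1599  12:3015  13:1438  14:3229  15:778
  16:2651  17:936  18:751  19:2593  20:2351  21:2391  22:2197  23:2760
  24:1730  25:1057  26:731  27:2690  28:180  29:2906  30:644  31:2923
  32:2640  33:2312  34:3147  35:42  36:930  37:1158  38:808  39:616
  40:2303  41:1868  42:3033  43:217  44:1026  45:2204  46:2915  47:1923
  48:3711  49:3353  50:2444  51:1751  52:1522  53:1310  54:3094  55:488
  56:2168  57:1578  58:2550  59:859  60:2825  61:470
Giant step factor: 562^(-62) ≡ 281 (mod 3779).
Scan 3462·281^i mod 3779 for i = 0, 1, …:
  i=0: 3462   i=1: 1619   i=2: 1459   i=3: 1847
  i=4: 1284   i=5: 1799   i=6: 2912   i=7: 2008
  i=8: 1177   i=9: 1964     …   i=41: 827
  i=42: 1868
Match at i=42, j=41: e = 42·62 + 41 = 2645.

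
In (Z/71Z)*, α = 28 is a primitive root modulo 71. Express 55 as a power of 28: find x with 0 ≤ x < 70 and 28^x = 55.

53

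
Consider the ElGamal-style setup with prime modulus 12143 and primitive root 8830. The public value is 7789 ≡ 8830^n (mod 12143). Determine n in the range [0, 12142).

Baby-step giant-step with m = ceil(sqrt(12142)) = 111.
Baby table (8830^j mod 12143 for j=0..110):
  0:1  1:8830  2:10840  3:6074  4:9932  5:2814  6:3042  7:544
  8:7035  9:7605  10:1360  11:11516  12:798  13:3400  14:4504  15:1995
  16:8500  17:11260  18:11059  19:9107  20:3864  21:9433  22:4553  23:9660
  24:5368  25:5311  26:12007  27:1277  28:7206  29:11803  30:9264  31:5872
  32:11293  33:11017  34:2537  35:10018  36:9328  37:271  38:759  39:11177
  40:6749  41:7969  42:9728  43:10801  44:1708  45:34  46:8788  47:4270
  48:85  49:9827  50:10675  51:6284  52:6353  53:8473  54:3567  55:9811
  56:2968  57:2846  58:6313  59:7420  60:7115  61:9711  62:6407  63:11716
  64:6063  65:9946  66:5004  67:9086  68:579  69:367  70:10572  71:7519
  72:6989  73:2144  74:583  75:11401  76:5360  77:7529  78:10288  79:1257
  80:608  81:1434  82:9214  83:1520  84:3585  85:10892  86:3800  87:2891
  88:2944  89:9500  90:1156  91:7360  92:11607  93:2890  94:6257  95:10803
  96:7225  97:9571  98:8793  99:11991  100:5713  101:3768  102:11763  103:8211
  104:9420  105:11193  106:2313  107:11407  108:9768  109:11854  110:10303
Giant step factor: 8830^(-111) ≡ 10240 (mod 12143).
Scan 7789·10240^i mod 12143 for i = 0, 1, …:
  i=0: 7789   i=1: 4136   i=2: 9999   i=3: 12127
  i=4: 6162   i=5: 3852   i=6: 4016   i=7: 7642
  i=8: 4588   i=9: 11996     …   i=56: 4129
  i=57: 11177
Match at i=57, j=39: n = 57·111 + 39 = 6366.

6366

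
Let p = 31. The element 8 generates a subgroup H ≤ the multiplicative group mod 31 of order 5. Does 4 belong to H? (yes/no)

yes

⟨8⟩ has order 5; its elements mod 31 are {1, 2, 4, 8, 16}.
4 is in this set.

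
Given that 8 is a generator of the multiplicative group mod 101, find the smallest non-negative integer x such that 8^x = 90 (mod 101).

21

Successive powers of 8 modulo 101:
  8^0=1  8^1=8  8^2=64  8^3=7  8^4=56  8^5=44
  8^6=49  8^7=89  8^8=5  8^9=40  8^10=17  8^11=35
  8^12=78  8^13=18  8^14=43  8^15=41  8^16=25  8^17=99
  8^18=85  8^19=74  8^20=87  8^21=90
So 8^21 ≡ 90 (mod 101), giving x = 21.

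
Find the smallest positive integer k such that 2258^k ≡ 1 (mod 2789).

697

The order of 2258 must divide p − 1 = 2788 = 2^2 · 17 · 41.
Divisors: 1, 2, 4, 17, 34, 41, 68, 82, 164, 697, 1394, 2788.
Check each in increasing order: 2258^1 ≡ 2258;  2258^2 ≡ 272;  2258^4 ≡ 1470;  2258^17 ≡ 97;  2258^34 ≡ 1042;  2258^41 ≡ 2037;  2258^68 ≡ 843;  2258^82 ≡ 2126;  2258^164 ≡ 1696;  2258^697 ≡ 1.
Smallest exponent giving 1 is 697.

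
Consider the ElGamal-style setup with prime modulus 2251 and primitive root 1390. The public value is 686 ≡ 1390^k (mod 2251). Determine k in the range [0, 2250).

1074

Baby-step giant-step with m = ceil(sqrt(2250)) = 48.
Baby table (1390^j mod 2251 for j=0..47):
  0:1  1:1390  2:742  3:422  4:1320  5:235  6:255  7:1043
  8:126  9:1813  10:1201  11:1399  12:1997  13:347  14:616  15:860
  16:119  17:1087  18:509  19:696  20:1761  21:953  22:1082  23:312
  24:1488  25:1902  26:1106  27:2158  28:1288  29:775  30:1272  31:1045
  32:655  33:1046  34:2045  35:1788  36:216  37:857  38:451  39:1112
  40:1494  41:1238  42:1056  43:188  44:204  45:2185  46:551  47:550
Giant step factor: 1390^(-48) ≡ 887 (mod 2251).
Scan 686·887^i mod 2251 for i = 0, 1, …:
  i=0: 686   i=1: 712   i=2: 1264   i=3: 170
  i=4: 2224   i=5: 812   i=6: 2175   i=7: 118
  i=8: 1120   i=9: 749     …   i=21: 130
  i=22: 509
Match at i=22, j=18: k = 22·48 + 18 = 1074.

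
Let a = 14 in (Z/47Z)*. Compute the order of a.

The order of 14 must divide p − 1 = 46 = 2 · 23.
Divisors: 1, 2, 23, 46.
Check each in increasing order: 14^1 ≡ 14;  14^2 ≡ 8;  14^23 ≡ 1.
Smallest exponent giving 1 is 23.

23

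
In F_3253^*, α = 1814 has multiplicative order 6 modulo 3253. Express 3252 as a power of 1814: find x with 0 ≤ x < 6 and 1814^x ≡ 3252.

3

Successive powers of 1814 modulo 3253:
  1814^0=1  1814^1=1814  1814^2=1813  1814^3=3252
So 1814^3 ≡ 3252 (mod 3253), giving x = 3.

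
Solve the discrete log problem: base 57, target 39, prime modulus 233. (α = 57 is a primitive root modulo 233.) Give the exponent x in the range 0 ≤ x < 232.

223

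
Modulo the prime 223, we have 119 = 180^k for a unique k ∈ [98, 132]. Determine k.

114

Compute 180^98 mod 223 = 109, then multiply by 180 repeatedly:
  180^98=109  180^99=219  180^100=172  180^101=186  180^102=30
  180^103=48  180^104=166  180^105=221  180^106=86  180^107=93
  180^108=15  180^109=24  180^110=83  180^111=222  180^112=43
  180^113=158  180^114=119
Found 119 at exponent 114.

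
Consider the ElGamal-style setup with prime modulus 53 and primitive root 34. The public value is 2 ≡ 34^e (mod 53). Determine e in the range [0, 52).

19

Successive powers of 34 modulo 53:
  34^0=1  34^1=34  34^2=43  34^3=31  34^4=47  34^5=8
  34^6=7  34^7=26  34^8=36  34^9=5  34^10=11  34^11=3
  34^12=49  34^13=23  34^14=40  34^15=35  34^16=24  34^17=21
  34^18=25  34^19=2
So 34^19 ≡ 2 (mod 53), giving e = 19.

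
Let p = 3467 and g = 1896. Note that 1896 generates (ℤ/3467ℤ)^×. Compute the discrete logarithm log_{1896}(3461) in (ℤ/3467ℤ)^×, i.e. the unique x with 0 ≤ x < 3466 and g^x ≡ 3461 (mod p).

230

Baby-step giant-step with m = ceil(sqrt(3466)) = 59.
Baby table (1896^j mod 3467 for j=0..58):
  0:1  1:1896  2:3004  3:2770  4:2882  5:280  6:429  7:2106
  8:2459  9:2616  10:2126  11:2242  12:290  13:2054  14:943  15:2423
  16:233  17:1459  18:3065  19:548  20:2375  21:2834  22:2881  23:1851
  24:892  25:2803  26:3044  27:2336  28:1697  29:136  30:1298  31:2905
  32:2284  33:181  34:3410  35:2872  36:2122  37:1592  38:2142  39:1375
  40:3283  41:1303  42:1984  43:3436  44:163  45:485  46:805  47:800
  48:1721  49:569  50:587  51:45  52:2112  53:3434  54:3305  55:1411
  56:2199  57:1970  58:1161
Giant step factor: 1896^(-59) ≡ 3455 (mod 3467).
Scan 3461·3455^i mod 3467 for i = 0, 1, …:
  i=0: 3461   i=1: 72   i=2: 2603   i=3: 3434
Match at i=3, j=53: x = 3·59 + 53 = 230.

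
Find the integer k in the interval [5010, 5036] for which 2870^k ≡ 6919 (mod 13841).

5031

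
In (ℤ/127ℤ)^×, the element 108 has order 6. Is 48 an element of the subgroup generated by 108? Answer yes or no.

no

48 ∈ ⟨108⟩ iff 48^6 ≡ 1 (mod 127), since |⟨108⟩| = 6.
48^6 mod 127 = 117.
Since 117 ≠ 1, 48 does not lie in the subgroup.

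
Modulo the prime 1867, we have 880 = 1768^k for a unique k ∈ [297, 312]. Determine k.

297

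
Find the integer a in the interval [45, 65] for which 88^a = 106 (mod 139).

60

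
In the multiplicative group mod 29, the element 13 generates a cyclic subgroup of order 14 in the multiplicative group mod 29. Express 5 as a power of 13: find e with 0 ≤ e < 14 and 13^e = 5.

9

Successive powers of 13 modulo 29:
  13^0=1  13^1=13  13^2=24  13^3=22  13^4=25  13^5=6
  13^6=20  13^7=28  13^8=16  13^9=5
So 13^9 ≡ 5 (mod 29), giving e = 9.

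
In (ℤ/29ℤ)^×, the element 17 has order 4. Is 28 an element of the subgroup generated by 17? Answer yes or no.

yes

28 ∈ ⟨17⟩ iff 28^4 ≡ 1 (mod 29), since |⟨17⟩| = 4.
28^4 mod 29 = 1.
Since 1 = 1, 28 lies in the subgroup.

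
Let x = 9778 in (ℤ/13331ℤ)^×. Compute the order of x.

The order of 9778 must divide p − 1 = 13330 = 2 · 5 · 31 · 43.
Divisors: 1, 2, 5, 10, 31, 43, 62, 86, 155, 215, 310, 430, 1333, 2666, 6665, 13330.
Check each in increasing order: 9778^1 ≡ 9778;  9778^2 ≡ 12683;  9778^5 ≡ 6622;  9778^10 ≡ 5225;  9778^31 ≡ 12693;  9778^43 ≡ 11822;  9778^62 ≡ 7114;  9778^86 ≡ 10811;  9778^155 ≡ 9067;  9778^215 ≡ 9123;  9778^310 ≡ 11543;  9778^430 ≡ 3696;  9778^1333 ≡ 2234;  9778^2666 ≡ 4962;  9778^6665 ≡ 1.
Smallest exponent giving 1 is 6665.

6665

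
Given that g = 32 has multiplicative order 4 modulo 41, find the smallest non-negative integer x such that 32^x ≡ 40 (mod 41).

2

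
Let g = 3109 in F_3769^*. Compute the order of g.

1256

The order of 3109 must divide p − 1 = 3768 = 2^3 · 3 · 157.
Divisors: 1, 2, 3, 4, 6, 8, 12, 24, 157, 314, 471, 628, 942, 1256, 1884, 3768.
Check each in increasing order: 3109^1 ≡ 3109;  3109^2 ≡ 2165;  3109^3 ≡ 3320;  3109^4 ≡ 2358;  3109^6 ≡ 1844;  3109^8 ≡ 889;  3109^12 ≡ 698;  3109^24 ≡ 1003;  3109^157 ≡ 728;  3109^314 ≡ 2324;  3109^471 ≡ 3360;  3109^628 ≡ 3768;  3109^942 ≡ 1445;  3109^1256 ≡ 1.
Smallest exponent giving 1 is 1256.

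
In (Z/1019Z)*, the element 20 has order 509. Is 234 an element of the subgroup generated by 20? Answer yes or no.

234 ∈ ⟨20⟩ iff 234^509 ≡ 1 (mod 1019), since |⟨20⟩| = 509.
234^509 mod 1019 = 1.
Since 1 = 1, 234 lies in the subgroup.

yes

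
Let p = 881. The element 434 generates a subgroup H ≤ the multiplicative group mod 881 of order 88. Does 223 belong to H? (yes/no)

no

223 ∈ ⟨434⟩ iff 223^88 ≡ 1 (mod 881), since |⟨434⟩| = 88.
223^88 mod 881 = 286.
Since 286 ≠ 1, 223 does not lie in the subgroup.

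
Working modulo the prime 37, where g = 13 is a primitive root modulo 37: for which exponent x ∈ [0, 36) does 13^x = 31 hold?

27

Successive powers of 13 modulo 37:
  13^0=1  13^1=13  13^2=21  13^3=14  13^4=34  13^5=35
  13^6=11  13^7=32  13^8=9  13^9=6  13^10=4  13^11=15
  13^12=10  13^13=19  13^14=25  13^15=29  13^16=7  13^17=17
  13^18=36  13^19=24  13^20=16  13^21=23  13^22=3  13^23=2
  13^24=26  13^25=5  13^26=28  13^27=31
So 13^27 ≡ 31 (mod 37), giving x = 27.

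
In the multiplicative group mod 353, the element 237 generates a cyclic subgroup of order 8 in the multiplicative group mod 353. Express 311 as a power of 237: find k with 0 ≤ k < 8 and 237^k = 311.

Successive powers of 237 modulo 353:
  237^0=1  237^1=237  237^2=42  237^3=70  237^4=352  237^5=116
  237^6=311
So 237^6 ≡ 311 (mod 353), giving k = 6.

6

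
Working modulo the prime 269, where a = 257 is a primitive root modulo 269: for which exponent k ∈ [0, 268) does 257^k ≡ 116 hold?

85

Baby-step giant-step with m = ceil(sqrt(268)) = 17.
Baby table (257^j mod 269 for j=0..16):
  0:1  1:257  2:144  3:155  4:23  5:262  6:84  7:68
  8:260  9:108  10:49  11:219  12:62  13:63  14:51  15:195
  16:81
Giant step factor: 257^(-17) ≡ 194 (mod 269).
Scan 116·194^i mod 269 for i = 0, 1, …:
  i=0: 116   i=1: 177   i=2: 175   i=3: 56
  i=4: 104   i=5: 1
Match at i=5, j=0: k = 5·17 + 0 = 85.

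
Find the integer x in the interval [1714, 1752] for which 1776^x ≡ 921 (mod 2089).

1747

Compute 1776^1714 mod 2089 = 785, then multiply by 1776 repeatedly:
  1776^1714=785  1776^1715=797  1776^1716=1219  1776^1717=740  1776^1718=259
  1776^1719=404  1776^1720=977  1776^1721=1282  1776^1722=1911  1776^1723=1400
  1776^1724=490  1776^1725=1216  1776^1726=1679  1776^1727=901  1776^1728=2
  1776^1729=1463  1776^1730=1661  1776^1731=268  1776^1732=1765  1776^1733=1140
  1776^1734=399  1776^1735=453  1776^1736=263  1776^1737=1241  1776^1738=121
  1776^1739=1818  1776^1740=1263  1776^1741=1591  1776^1742=1288  1776^1743=33
  1776^1744=116  1776^1745=1294  1776^1746=244  1776^1747=921
Found 921 at exponent 1747.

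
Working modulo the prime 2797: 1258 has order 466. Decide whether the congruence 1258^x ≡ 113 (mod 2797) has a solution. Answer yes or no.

113 ∈ ⟨1258⟩ iff 113^466 ≡ 1 (mod 2797), since |⟨1258⟩| = 466.
113^466 mod 2797 = 1100.
Since 1100 ≠ 1, 113 does not lie in the subgroup.

no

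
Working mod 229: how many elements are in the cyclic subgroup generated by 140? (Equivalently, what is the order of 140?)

12

The order of 140 must divide p − 1 = 228 = 2^2 · 3 · 19.
Divisors: 1, 2, 3, 4, 6, 12, 19, 38, 57, 76, 114, 228.
Check each in increasing order: 140^1 ≡ 140;  140^2 ≡ 135;  140^3 ≡ 122;  140^4 ≡ 134;  140^6 ≡ 228;  140^12 ≡ 1.
Smallest exponent giving 1 is 12.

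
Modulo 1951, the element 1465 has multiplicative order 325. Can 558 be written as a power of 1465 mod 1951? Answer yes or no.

yes

558 ∈ ⟨1465⟩ iff 558^325 ≡ 1 (mod 1951), since |⟨1465⟩| = 325.
558^325 mod 1951 = 1.
Since 1 = 1, 558 lies in the subgroup.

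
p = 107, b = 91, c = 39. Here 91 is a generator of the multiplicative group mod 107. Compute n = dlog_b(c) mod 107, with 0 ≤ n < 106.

Baby-step giant-step with m = ceil(sqrt(106)) = 11.
Baby table (91^j mod 107 for j=0..10):
  0:1  1:91  2:42  3:77  4:52  5:24  6:44  7:45
  8:29  9:71  10:41
Giant step factor: 91^(-11) ≡ 84 (mod 107).
Scan 39·84^i mod 107 for i = 0, 1, …:
  i=0: 39   i=1: 66   i=2: 87   i=3: 32
  i=4: 13   i=5: 22   i=6: 29
Match at i=6, j=8: n = 6·11 + 8 = 74.

74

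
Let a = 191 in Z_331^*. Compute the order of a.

The order of 191 must divide p − 1 = 330 = 2 · 3 · 5 · 11.
Divisors: 1, 2, 3, 5, 6, 10, 11, 15, 22, 30, 33, 55, 66, 110, 165, 330.
Check each in increasing order: 191^1 ≡ 191;  191^2 ≡ 71;  191^3 ≡ 321;  191^5 ≡ 283;  191^6 ≡ 100;  191^10 ≡ 318;  191^11 ≡ 165;  191^15 ≡ 293;  191^22 ≡ 83;  191^30 ≡ 120;  191^33 ≡ 124;  191^55 ≡ 31;  191^66 ≡ 150;  191^110 ≡ 299;  191^165 ≡ 1.
Smallest exponent giving 1 is 165.

165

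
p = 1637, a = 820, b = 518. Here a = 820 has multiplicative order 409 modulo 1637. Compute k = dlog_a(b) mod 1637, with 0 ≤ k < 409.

102

Baby-step giant-step with m = ceil(sqrt(409)) = 21.
Baby table (820^j mod 1637 for j=0..20):
  0:1  1:820  2:1230  3:208  4:312  5:468  6:702  7:1053
  8:761  9:323  10:1303  11:1136  12:67  13:919  14:560  15:840
  16:1260  17:253  18:1198  19:160  20:240
Giant step factor: 820^(-21) ≡ 1396 (mod 1637).
Scan 518·1396^i mod 1637 for i = 0, 1, …:
  i=0: 518   i=1: 1211   i=2: 1172   i=3: 749
  i=4: 1198
Match at i=4, j=18: k = 4·21 + 18 = 102.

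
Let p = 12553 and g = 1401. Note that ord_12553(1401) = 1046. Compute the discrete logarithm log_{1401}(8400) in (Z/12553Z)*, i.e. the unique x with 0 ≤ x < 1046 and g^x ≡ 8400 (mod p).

Baby-step giant-step with m = ceil(sqrt(1046)) = 33.
Baby table (1401^j mod 12553 for j=0..32):
  0:1  1:1401  2:4533  3:11468  4:11381  5:2471  6:9796  7:3767
  8:5307  9:3731  10:5083  11:3732  12:6484  13:8265  14:5399  15:7093
  16:7870  17:4336  18:11637  19:9643  20:2815  21:2173  22:6547  23:8657
  24:2259  25:1503  26:9352  27:9373  28:1135  29:8457  30:10778  31:11272
  32:398
Giant step factor: 1401^(-33) ≡ 441 (mod 12553).
Scan 8400·441^i mod 12553 for i = 0, 1, …:
  i=0: 8400   i=1: 1265   i=2: 5533   i=3: 4771
  i=4: 7660   i=5: 1303   i=6: 9738   i=7: 1332
  i=8: 9974   i=9: 4984     …   i=21: 6563
  i=22: 7093
Match at i=22, j=15: x = 22·33 + 15 = 741.

741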